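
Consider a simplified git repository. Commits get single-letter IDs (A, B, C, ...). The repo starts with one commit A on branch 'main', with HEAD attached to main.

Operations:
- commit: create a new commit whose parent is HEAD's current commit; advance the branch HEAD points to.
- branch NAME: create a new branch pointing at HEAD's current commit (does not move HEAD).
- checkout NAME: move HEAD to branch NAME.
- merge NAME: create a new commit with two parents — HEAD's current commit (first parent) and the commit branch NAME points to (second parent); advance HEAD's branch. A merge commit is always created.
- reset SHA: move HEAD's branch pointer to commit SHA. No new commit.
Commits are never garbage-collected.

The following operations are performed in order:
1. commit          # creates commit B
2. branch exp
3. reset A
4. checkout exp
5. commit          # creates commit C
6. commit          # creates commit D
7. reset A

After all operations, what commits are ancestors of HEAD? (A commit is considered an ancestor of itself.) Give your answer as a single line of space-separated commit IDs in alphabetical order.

Answer: A

Derivation:
After op 1 (commit): HEAD=main@B [main=B]
After op 2 (branch): HEAD=main@B [exp=B main=B]
After op 3 (reset): HEAD=main@A [exp=B main=A]
After op 4 (checkout): HEAD=exp@B [exp=B main=A]
After op 5 (commit): HEAD=exp@C [exp=C main=A]
After op 6 (commit): HEAD=exp@D [exp=D main=A]
After op 7 (reset): HEAD=exp@A [exp=A main=A]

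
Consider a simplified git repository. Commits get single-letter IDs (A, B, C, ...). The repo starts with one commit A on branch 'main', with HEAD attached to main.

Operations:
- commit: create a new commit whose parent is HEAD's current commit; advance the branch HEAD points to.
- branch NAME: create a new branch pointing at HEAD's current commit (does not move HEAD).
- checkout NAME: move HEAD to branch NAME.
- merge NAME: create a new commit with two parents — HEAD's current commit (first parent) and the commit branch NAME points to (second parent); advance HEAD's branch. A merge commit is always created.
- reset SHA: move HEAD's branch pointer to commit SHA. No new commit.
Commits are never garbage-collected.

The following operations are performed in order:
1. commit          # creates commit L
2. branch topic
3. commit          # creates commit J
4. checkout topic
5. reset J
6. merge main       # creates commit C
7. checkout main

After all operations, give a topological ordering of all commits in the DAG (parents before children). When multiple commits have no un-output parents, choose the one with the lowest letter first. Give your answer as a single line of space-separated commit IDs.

Answer: A L J C

Derivation:
After op 1 (commit): HEAD=main@L [main=L]
After op 2 (branch): HEAD=main@L [main=L topic=L]
After op 3 (commit): HEAD=main@J [main=J topic=L]
After op 4 (checkout): HEAD=topic@L [main=J topic=L]
After op 5 (reset): HEAD=topic@J [main=J topic=J]
After op 6 (merge): HEAD=topic@C [main=J topic=C]
After op 7 (checkout): HEAD=main@J [main=J topic=C]
commit A: parents=[]
commit C: parents=['J', 'J']
commit J: parents=['L']
commit L: parents=['A']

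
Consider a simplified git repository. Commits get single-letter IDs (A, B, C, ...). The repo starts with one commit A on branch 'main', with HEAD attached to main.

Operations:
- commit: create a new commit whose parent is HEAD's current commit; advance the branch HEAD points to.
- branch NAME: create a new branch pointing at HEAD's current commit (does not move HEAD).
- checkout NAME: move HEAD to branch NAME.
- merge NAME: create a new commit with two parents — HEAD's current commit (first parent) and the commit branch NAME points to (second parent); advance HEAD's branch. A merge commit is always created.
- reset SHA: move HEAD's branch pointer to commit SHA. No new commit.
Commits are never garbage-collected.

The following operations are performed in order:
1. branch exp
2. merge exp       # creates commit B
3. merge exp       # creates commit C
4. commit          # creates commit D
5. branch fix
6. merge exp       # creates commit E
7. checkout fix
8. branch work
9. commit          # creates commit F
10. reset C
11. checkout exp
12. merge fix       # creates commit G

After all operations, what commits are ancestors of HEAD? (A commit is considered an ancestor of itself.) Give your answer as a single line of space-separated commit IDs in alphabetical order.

After op 1 (branch): HEAD=main@A [exp=A main=A]
After op 2 (merge): HEAD=main@B [exp=A main=B]
After op 3 (merge): HEAD=main@C [exp=A main=C]
After op 4 (commit): HEAD=main@D [exp=A main=D]
After op 5 (branch): HEAD=main@D [exp=A fix=D main=D]
After op 6 (merge): HEAD=main@E [exp=A fix=D main=E]
After op 7 (checkout): HEAD=fix@D [exp=A fix=D main=E]
After op 8 (branch): HEAD=fix@D [exp=A fix=D main=E work=D]
After op 9 (commit): HEAD=fix@F [exp=A fix=F main=E work=D]
After op 10 (reset): HEAD=fix@C [exp=A fix=C main=E work=D]
After op 11 (checkout): HEAD=exp@A [exp=A fix=C main=E work=D]
After op 12 (merge): HEAD=exp@G [exp=G fix=C main=E work=D]

Answer: A B C G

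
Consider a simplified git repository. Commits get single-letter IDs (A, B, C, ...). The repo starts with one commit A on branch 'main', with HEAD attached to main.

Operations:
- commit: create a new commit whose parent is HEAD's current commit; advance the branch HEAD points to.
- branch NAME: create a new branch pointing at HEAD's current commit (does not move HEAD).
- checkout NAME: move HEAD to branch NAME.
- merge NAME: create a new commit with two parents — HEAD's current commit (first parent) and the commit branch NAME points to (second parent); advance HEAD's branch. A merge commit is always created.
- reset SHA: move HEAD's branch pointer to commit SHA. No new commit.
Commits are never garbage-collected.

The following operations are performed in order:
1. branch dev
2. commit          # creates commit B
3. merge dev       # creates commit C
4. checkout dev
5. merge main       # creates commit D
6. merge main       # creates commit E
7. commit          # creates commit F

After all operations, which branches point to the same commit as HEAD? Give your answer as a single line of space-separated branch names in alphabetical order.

Answer: dev

Derivation:
After op 1 (branch): HEAD=main@A [dev=A main=A]
After op 2 (commit): HEAD=main@B [dev=A main=B]
After op 3 (merge): HEAD=main@C [dev=A main=C]
After op 4 (checkout): HEAD=dev@A [dev=A main=C]
After op 5 (merge): HEAD=dev@D [dev=D main=C]
After op 6 (merge): HEAD=dev@E [dev=E main=C]
After op 7 (commit): HEAD=dev@F [dev=F main=C]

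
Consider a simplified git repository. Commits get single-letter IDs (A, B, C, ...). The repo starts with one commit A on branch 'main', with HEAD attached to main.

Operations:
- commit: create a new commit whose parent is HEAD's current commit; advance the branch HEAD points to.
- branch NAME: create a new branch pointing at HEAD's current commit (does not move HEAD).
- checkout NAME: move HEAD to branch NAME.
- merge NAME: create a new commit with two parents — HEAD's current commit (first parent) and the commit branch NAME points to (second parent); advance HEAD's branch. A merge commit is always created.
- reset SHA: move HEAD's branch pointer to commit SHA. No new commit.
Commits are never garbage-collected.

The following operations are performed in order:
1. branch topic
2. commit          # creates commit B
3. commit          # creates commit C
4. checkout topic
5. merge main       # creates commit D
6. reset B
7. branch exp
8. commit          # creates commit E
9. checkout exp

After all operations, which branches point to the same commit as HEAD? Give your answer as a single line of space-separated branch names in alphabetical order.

After op 1 (branch): HEAD=main@A [main=A topic=A]
After op 2 (commit): HEAD=main@B [main=B topic=A]
After op 3 (commit): HEAD=main@C [main=C topic=A]
After op 4 (checkout): HEAD=topic@A [main=C topic=A]
After op 5 (merge): HEAD=topic@D [main=C topic=D]
After op 6 (reset): HEAD=topic@B [main=C topic=B]
After op 7 (branch): HEAD=topic@B [exp=B main=C topic=B]
After op 8 (commit): HEAD=topic@E [exp=B main=C topic=E]
After op 9 (checkout): HEAD=exp@B [exp=B main=C topic=E]

Answer: exp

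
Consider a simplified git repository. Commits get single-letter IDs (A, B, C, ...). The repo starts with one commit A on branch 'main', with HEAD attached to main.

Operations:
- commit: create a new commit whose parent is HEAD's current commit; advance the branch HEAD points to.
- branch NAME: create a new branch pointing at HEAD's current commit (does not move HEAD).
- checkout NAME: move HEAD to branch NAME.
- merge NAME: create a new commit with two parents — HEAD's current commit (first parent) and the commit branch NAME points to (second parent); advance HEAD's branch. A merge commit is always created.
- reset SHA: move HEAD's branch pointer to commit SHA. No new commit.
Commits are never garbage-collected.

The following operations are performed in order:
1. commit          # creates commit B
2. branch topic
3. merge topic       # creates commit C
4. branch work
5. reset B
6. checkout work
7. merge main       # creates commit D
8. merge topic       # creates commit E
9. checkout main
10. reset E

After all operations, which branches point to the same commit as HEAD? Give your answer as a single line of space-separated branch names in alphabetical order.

Answer: main work

Derivation:
After op 1 (commit): HEAD=main@B [main=B]
After op 2 (branch): HEAD=main@B [main=B topic=B]
After op 3 (merge): HEAD=main@C [main=C topic=B]
After op 4 (branch): HEAD=main@C [main=C topic=B work=C]
After op 5 (reset): HEAD=main@B [main=B topic=B work=C]
After op 6 (checkout): HEAD=work@C [main=B topic=B work=C]
After op 7 (merge): HEAD=work@D [main=B topic=B work=D]
After op 8 (merge): HEAD=work@E [main=B topic=B work=E]
After op 9 (checkout): HEAD=main@B [main=B topic=B work=E]
After op 10 (reset): HEAD=main@E [main=E topic=B work=E]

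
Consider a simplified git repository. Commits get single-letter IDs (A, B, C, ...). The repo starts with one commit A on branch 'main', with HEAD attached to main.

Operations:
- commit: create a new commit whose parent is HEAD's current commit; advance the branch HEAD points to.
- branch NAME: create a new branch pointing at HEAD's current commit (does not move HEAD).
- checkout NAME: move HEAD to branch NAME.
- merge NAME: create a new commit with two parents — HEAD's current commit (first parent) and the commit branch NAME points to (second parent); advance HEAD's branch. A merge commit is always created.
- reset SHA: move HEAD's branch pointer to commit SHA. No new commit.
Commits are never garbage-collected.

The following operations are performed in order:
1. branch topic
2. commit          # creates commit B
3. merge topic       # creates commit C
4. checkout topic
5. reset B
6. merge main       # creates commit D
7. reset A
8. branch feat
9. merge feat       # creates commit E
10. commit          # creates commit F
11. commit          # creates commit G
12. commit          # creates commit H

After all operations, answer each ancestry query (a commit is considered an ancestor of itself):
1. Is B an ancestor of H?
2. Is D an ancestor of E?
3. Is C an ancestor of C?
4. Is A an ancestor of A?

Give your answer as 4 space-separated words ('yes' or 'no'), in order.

After op 1 (branch): HEAD=main@A [main=A topic=A]
After op 2 (commit): HEAD=main@B [main=B topic=A]
After op 3 (merge): HEAD=main@C [main=C topic=A]
After op 4 (checkout): HEAD=topic@A [main=C topic=A]
After op 5 (reset): HEAD=topic@B [main=C topic=B]
After op 6 (merge): HEAD=topic@D [main=C topic=D]
After op 7 (reset): HEAD=topic@A [main=C topic=A]
After op 8 (branch): HEAD=topic@A [feat=A main=C topic=A]
After op 9 (merge): HEAD=topic@E [feat=A main=C topic=E]
After op 10 (commit): HEAD=topic@F [feat=A main=C topic=F]
After op 11 (commit): HEAD=topic@G [feat=A main=C topic=G]
After op 12 (commit): HEAD=topic@H [feat=A main=C topic=H]
ancestors(H) = {A,E,F,G,H}; B in? no
ancestors(E) = {A,E}; D in? no
ancestors(C) = {A,B,C}; C in? yes
ancestors(A) = {A}; A in? yes

Answer: no no yes yes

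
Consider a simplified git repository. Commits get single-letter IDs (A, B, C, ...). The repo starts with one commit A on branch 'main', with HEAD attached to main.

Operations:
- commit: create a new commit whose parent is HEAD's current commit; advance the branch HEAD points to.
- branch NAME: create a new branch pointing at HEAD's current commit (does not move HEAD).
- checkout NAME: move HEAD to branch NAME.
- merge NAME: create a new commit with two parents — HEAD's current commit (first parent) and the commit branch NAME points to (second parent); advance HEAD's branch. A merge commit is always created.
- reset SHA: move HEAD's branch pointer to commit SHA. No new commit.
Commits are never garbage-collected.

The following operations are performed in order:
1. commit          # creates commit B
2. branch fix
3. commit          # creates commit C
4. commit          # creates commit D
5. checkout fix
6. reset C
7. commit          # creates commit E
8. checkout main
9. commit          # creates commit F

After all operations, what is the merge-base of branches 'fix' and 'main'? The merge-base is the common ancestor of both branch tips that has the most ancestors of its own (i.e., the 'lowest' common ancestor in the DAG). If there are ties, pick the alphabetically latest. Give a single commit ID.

Answer: C

Derivation:
After op 1 (commit): HEAD=main@B [main=B]
After op 2 (branch): HEAD=main@B [fix=B main=B]
After op 3 (commit): HEAD=main@C [fix=B main=C]
After op 4 (commit): HEAD=main@D [fix=B main=D]
After op 5 (checkout): HEAD=fix@B [fix=B main=D]
After op 6 (reset): HEAD=fix@C [fix=C main=D]
After op 7 (commit): HEAD=fix@E [fix=E main=D]
After op 8 (checkout): HEAD=main@D [fix=E main=D]
After op 9 (commit): HEAD=main@F [fix=E main=F]
ancestors(fix=E): ['A', 'B', 'C', 'E']
ancestors(main=F): ['A', 'B', 'C', 'D', 'F']
common: ['A', 'B', 'C']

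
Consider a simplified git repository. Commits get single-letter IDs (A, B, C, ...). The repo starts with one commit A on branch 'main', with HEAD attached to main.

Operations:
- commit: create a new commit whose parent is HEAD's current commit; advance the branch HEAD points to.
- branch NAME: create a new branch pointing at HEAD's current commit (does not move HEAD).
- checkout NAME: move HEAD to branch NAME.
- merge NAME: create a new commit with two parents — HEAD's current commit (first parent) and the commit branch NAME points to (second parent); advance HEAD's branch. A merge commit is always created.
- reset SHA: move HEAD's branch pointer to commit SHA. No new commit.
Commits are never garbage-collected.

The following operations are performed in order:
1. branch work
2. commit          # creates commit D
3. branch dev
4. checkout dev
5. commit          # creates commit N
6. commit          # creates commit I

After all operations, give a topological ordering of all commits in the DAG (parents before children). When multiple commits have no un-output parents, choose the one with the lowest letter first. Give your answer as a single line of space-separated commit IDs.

Answer: A D N I

Derivation:
After op 1 (branch): HEAD=main@A [main=A work=A]
After op 2 (commit): HEAD=main@D [main=D work=A]
After op 3 (branch): HEAD=main@D [dev=D main=D work=A]
After op 4 (checkout): HEAD=dev@D [dev=D main=D work=A]
After op 5 (commit): HEAD=dev@N [dev=N main=D work=A]
After op 6 (commit): HEAD=dev@I [dev=I main=D work=A]
commit A: parents=[]
commit D: parents=['A']
commit I: parents=['N']
commit N: parents=['D']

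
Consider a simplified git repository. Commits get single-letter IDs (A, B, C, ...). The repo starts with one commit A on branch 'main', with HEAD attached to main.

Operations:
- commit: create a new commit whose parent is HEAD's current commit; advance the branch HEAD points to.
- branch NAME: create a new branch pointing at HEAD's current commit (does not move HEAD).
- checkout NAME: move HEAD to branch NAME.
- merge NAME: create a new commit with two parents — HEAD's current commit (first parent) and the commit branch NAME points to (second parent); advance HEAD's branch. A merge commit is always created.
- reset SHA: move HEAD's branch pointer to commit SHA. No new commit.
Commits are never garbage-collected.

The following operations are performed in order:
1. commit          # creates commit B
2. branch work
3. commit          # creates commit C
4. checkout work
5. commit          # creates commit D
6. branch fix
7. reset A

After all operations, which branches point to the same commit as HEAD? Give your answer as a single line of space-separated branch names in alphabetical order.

After op 1 (commit): HEAD=main@B [main=B]
After op 2 (branch): HEAD=main@B [main=B work=B]
After op 3 (commit): HEAD=main@C [main=C work=B]
After op 4 (checkout): HEAD=work@B [main=C work=B]
After op 5 (commit): HEAD=work@D [main=C work=D]
After op 6 (branch): HEAD=work@D [fix=D main=C work=D]
After op 7 (reset): HEAD=work@A [fix=D main=C work=A]

Answer: work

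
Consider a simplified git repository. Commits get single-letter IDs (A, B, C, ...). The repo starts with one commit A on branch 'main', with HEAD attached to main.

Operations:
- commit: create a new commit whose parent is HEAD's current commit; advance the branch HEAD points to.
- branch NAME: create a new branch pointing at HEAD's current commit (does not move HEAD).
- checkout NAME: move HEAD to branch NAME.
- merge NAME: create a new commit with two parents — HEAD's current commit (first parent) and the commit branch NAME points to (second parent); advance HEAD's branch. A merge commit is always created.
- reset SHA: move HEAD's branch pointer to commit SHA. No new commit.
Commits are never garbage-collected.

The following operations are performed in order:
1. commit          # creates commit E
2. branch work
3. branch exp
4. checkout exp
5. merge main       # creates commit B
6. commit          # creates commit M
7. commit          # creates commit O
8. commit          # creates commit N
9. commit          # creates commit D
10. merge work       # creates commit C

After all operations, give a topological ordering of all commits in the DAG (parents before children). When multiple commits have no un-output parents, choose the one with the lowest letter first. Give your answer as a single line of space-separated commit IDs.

After op 1 (commit): HEAD=main@E [main=E]
After op 2 (branch): HEAD=main@E [main=E work=E]
After op 3 (branch): HEAD=main@E [exp=E main=E work=E]
After op 4 (checkout): HEAD=exp@E [exp=E main=E work=E]
After op 5 (merge): HEAD=exp@B [exp=B main=E work=E]
After op 6 (commit): HEAD=exp@M [exp=M main=E work=E]
After op 7 (commit): HEAD=exp@O [exp=O main=E work=E]
After op 8 (commit): HEAD=exp@N [exp=N main=E work=E]
After op 9 (commit): HEAD=exp@D [exp=D main=E work=E]
After op 10 (merge): HEAD=exp@C [exp=C main=E work=E]
commit A: parents=[]
commit B: parents=['E', 'E']
commit C: parents=['D', 'E']
commit D: parents=['N']
commit E: parents=['A']
commit M: parents=['B']
commit N: parents=['O']
commit O: parents=['M']

Answer: A E B M O N D C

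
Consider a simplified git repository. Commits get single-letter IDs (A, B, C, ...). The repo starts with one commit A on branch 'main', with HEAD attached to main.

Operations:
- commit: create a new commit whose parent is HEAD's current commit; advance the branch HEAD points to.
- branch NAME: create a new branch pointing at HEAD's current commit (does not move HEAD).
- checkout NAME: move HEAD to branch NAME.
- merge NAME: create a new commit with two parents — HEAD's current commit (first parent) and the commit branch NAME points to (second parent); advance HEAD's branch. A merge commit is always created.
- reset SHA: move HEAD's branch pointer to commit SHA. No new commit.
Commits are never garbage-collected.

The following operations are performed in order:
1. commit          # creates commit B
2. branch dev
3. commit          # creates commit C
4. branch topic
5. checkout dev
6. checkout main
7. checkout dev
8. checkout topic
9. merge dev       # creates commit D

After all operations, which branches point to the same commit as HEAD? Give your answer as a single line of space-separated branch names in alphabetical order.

Answer: topic

Derivation:
After op 1 (commit): HEAD=main@B [main=B]
After op 2 (branch): HEAD=main@B [dev=B main=B]
After op 3 (commit): HEAD=main@C [dev=B main=C]
After op 4 (branch): HEAD=main@C [dev=B main=C topic=C]
After op 5 (checkout): HEAD=dev@B [dev=B main=C topic=C]
After op 6 (checkout): HEAD=main@C [dev=B main=C topic=C]
After op 7 (checkout): HEAD=dev@B [dev=B main=C topic=C]
After op 8 (checkout): HEAD=topic@C [dev=B main=C topic=C]
After op 9 (merge): HEAD=topic@D [dev=B main=C topic=D]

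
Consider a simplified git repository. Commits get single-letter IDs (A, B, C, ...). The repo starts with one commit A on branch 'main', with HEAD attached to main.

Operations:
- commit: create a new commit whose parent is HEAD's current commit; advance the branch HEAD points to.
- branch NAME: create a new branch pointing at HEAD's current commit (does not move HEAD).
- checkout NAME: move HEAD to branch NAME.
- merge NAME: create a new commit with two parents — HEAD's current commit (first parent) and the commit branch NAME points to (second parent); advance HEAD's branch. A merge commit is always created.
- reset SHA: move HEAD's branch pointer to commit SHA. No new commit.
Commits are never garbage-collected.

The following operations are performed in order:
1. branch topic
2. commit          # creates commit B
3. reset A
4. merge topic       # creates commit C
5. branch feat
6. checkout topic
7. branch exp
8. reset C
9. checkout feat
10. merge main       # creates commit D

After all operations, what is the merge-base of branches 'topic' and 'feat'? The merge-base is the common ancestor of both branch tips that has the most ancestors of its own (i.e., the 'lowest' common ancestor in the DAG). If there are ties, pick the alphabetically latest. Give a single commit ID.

Answer: C

Derivation:
After op 1 (branch): HEAD=main@A [main=A topic=A]
After op 2 (commit): HEAD=main@B [main=B topic=A]
After op 3 (reset): HEAD=main@A [main=A topic=A]
After op 4 (merge): HEAD=main@C [main=C topic=A]
After op 5 (branch): HEAD=main@C [feat=C main=C topic=A]
After op 6 (checkout): HEAD=topic@A [feat=C main=C topic=A]
After op 7 (branch): HEAD=topic@A [exp=A feat=C main=C topic=A]
After op 8 (reset): HEAD=topic@C [exp=A feat=C main=C topic=C]
After op 9 (checkout): HEAD=feat@C [exp=A feat=C main=C topic=C]
After op 10 (merge): HEAD=feat@D [exp=A feat=D main=C topic=C]
ancestors(topic=C): ['A', 'C']
ancestors(feat=D): ['A', 'C', 'D']
common: ['A', 'C']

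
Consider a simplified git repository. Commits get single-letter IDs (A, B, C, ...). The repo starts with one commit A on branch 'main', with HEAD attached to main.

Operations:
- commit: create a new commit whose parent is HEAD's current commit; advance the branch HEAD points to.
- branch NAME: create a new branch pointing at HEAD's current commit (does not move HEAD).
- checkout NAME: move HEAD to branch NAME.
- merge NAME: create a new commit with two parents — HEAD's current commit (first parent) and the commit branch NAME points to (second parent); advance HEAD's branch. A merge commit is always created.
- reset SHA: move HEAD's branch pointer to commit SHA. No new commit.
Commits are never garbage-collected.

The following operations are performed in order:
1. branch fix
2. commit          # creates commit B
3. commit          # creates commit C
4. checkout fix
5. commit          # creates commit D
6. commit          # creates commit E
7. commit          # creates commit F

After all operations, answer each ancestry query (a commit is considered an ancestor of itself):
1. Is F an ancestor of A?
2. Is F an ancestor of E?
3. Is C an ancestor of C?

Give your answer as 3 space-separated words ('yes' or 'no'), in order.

After op 1 (branch): HEAD=main@A [fix=A main=A]
After op 2 (commit): HEAD=main@B [fix=A main=B]
After op 3 (commit): HEAD=main@C [fix=A main=C]
After op 4 (checkout): HEAD=fix@A [fix=A main=C]
After op 5 (commit): HEAD=fix@D [fix=D main=C]
After op 6 (commit): HEAD=fix@E [fix=E main=C]
After op 7 (commit): HEAD=fix@F [fix=F main=C]
ancestors(A) = {A}; F in? no
ancestors(E) = {A,D,E}; F in? no
ancestors(C) = {A,B,C}; C in? yes

Answer: no no yes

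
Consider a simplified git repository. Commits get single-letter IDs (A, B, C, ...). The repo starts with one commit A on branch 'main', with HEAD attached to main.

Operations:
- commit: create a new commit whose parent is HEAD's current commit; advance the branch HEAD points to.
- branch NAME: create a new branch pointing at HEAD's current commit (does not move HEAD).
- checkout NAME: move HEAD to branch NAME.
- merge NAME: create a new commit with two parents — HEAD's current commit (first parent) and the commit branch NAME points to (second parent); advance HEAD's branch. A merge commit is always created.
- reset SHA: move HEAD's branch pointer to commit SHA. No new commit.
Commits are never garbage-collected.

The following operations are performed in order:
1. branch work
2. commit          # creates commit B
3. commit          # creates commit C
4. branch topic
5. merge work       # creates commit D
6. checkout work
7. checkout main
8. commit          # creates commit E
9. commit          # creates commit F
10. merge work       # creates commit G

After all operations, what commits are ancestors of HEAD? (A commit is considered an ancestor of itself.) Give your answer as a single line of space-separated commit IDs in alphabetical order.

Answer: A B C D E F G

Derivation:
After op 1 (branch): HEAD=main@A [main=A work=A]
After op 2 (commit): HEAD=main@B [main=B work=A]
After op 3 (commit): HEAD=main@C [main=C work=A]
After op 4 (branch): HEAD=main@C [main=C topic=C work=A]
After op 5 (merge): HEAD=main@D [main=D topic=C work=A]
After op 6 (checkout): HEAD=work@A [main=D topic=C work=A]
After op 7 (checkout): HEAD=main@D [main=D topic=C work=A]
After op 8 (commit): HEAD=main@E [main=E topic=C work=A]
After op 9 (commit): HEAD=main@F [main=F topic=C work=A]
After op 10 (merge): HEAD=main@G [main=G topic=C work=A]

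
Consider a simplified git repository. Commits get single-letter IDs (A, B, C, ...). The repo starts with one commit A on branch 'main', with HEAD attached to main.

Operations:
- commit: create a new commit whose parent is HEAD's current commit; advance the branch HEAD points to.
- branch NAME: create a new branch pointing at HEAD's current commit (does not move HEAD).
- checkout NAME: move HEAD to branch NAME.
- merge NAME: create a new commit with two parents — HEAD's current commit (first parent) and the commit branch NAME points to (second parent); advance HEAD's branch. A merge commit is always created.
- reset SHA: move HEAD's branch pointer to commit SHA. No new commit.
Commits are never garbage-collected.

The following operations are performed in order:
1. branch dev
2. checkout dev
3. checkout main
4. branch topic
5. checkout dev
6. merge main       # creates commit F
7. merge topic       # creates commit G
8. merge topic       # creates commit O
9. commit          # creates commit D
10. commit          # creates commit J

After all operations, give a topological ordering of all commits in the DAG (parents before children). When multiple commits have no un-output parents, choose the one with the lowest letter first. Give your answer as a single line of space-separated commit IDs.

Answer: A F G O D J

Derivation:
After op 1 (branch): HEAD=main@A [dev=A main=A]
After op 2 (checkout): HEAD=dev@A [dev=A main=A]
After op 3 (checkout): HEAD=main@A [dev=A main=A]
After op 4 (branch): HEAD=main@A [dev=A main=A topic=A]
After op 5 (checkout): HEAD=dev@A [dev=A main=A topic=A]
After op 6 (merge): HEAD=dev@F [dev=F main=A topic=A]
After op 7 (merge): HEAD=dev@G [dev=G main=A topic=A]
After op 8 (merge): HEAD=dev@O [dev=O main=A topic=A]
After op 9 (commit): HEAD=dev@D [dev=D main=A topic=A]
After op 10 (commit): HEAD=dev@J [dev=J main=A topic=A]
commit A: parents=[]
commit D: parents=['O']
commit F: parents=['A', 'A']
commit G: parents=['F', 'A']
commit J: parents=['D']
commit O: parents=['G', 'A']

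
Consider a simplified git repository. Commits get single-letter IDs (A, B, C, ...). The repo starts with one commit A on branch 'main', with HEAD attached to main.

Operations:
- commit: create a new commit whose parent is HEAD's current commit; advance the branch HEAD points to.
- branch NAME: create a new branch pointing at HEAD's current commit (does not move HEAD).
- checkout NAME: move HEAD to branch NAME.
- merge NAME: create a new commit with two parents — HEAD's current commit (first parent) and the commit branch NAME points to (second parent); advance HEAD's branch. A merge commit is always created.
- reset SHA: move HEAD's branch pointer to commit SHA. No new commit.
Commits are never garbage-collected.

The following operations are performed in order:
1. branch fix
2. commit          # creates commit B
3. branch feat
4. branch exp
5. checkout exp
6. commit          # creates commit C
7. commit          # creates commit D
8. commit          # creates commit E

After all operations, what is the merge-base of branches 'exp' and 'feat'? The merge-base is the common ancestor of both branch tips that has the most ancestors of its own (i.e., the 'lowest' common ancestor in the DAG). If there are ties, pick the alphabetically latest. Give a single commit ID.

Answer: B

Derivation:
After op 1 (branch): HEAD=main@A [fix=A main=A]
After op 2 (commit): HEAD=main@B [fix=A main=B]
After op 3 (branch): HEAD=main@B [feat=B fix=A main=B]
After op 4 (branch): HEAD=main@B [exp=B feat=B fix=A main=B]
After op 5 (checkout): HEAD=exp@B [exp=B feat=B fix=A main=B]
After op 6 (commit): HEAD=exp@C [exp=C feat=B fix=A main=B]
After op 7 (commit): HEAD=exp@D [exp=D feat=B fix=A main=B]
After op 8 (commit): HEAD=exp@E [exp=E feat=B fix=A main=B]
ancestors(exp=E): ['A', 'B', 'C', 'D', 'E']
ancestors(feat=B): ['A', 'B']
common: ['A', 'B']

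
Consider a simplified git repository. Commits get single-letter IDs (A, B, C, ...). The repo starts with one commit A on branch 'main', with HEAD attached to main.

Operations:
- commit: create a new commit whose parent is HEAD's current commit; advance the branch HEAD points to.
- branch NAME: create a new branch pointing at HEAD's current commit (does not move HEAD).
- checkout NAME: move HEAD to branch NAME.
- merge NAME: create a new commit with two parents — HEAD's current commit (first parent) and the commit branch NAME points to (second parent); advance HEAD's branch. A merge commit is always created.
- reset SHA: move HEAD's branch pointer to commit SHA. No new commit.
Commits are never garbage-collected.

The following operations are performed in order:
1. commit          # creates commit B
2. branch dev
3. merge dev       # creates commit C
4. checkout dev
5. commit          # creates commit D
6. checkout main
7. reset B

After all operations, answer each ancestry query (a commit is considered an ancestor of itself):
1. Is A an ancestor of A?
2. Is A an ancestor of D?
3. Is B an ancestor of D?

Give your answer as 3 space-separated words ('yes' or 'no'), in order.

After op 1 (commit): HEAD=main@B [main=B]
After op 2 (branch): HEAD=main@B [dev=B main=B]
After op 3 (merge): HEAD=main@C [dev=B main=C]
After op 4 (checkout): HEAD=dev@B [dev=B main=C]
After op 5 (commit): HEAD=dev@D [dev=D main=C]
After op 6 (checkout): HEAD=main@C [dev=D main=C]
After op 7 (reset): HEAD=main@B [dev=D main=B]
ancestors(A) = {A}; A in? yes
ancestors(D) = {A,B,D}; A in? yes
ancestors(D) = {A,B,D}; B in? yes

Answer: yes yes yes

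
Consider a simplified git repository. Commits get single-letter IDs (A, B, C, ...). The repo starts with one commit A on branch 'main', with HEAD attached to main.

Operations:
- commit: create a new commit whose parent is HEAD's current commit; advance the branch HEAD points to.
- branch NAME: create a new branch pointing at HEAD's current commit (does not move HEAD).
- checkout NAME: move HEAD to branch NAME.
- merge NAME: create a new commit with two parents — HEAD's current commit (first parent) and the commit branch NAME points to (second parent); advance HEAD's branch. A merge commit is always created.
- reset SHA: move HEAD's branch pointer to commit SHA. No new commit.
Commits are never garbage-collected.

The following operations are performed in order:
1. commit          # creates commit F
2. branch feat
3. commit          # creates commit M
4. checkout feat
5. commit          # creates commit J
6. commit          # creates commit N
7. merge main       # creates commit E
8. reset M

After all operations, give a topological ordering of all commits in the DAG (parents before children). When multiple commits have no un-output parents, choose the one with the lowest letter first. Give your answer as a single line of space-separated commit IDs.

After op 1 (commit): HEAD=main@F [main=F]
After op 2 (branch): HEAD=main@F [feat=F main=F]
After op 3 (commit): HEAD=main@M [feat=F main=M]
After op 4 (checkout): HEAD=feat@F [feat=F main=M]
After op 5 (commit): HEAD=feat@J [feat=J main=M]
After op 6 (commit): HEAD=feat@N [feat=N main=M]
After op 7 (merge): HEAD=feat@E [feat=E main=M]
After op 8 (reset): HEAD=feat@M [feat=M main=M]
commit A: parents=[]
commit E: parents=['N', 'M']
commit F: parents=['A']
commit J: parents=['F']
commit M: parents=['F']
commit N: parents=['J']

Answer: A F J M N E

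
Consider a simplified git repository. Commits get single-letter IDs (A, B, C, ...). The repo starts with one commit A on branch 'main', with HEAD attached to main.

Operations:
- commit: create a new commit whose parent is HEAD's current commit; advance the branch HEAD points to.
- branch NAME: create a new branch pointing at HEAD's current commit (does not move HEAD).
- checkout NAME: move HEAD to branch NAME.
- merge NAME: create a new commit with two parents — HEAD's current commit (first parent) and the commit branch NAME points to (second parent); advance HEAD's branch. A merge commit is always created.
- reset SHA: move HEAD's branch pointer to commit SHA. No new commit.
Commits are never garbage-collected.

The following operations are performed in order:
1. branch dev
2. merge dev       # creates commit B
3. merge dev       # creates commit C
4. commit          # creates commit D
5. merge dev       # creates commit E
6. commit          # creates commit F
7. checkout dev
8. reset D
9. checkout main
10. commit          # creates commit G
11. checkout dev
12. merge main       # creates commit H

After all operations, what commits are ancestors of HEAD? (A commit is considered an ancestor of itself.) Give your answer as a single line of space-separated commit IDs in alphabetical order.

Answer: A B C D E F G H

Derivation:
After op 1 (branch): HEAD=main@A [dev=A main=A]
After op 2 (merge): HEAD=main@B [dev=A main=B]
After op 3 (merge): HEAD=main@C [dev=A main=C]
After op 4 (commit): HEAD=main@D [dev=A main=D]
After op 5 (merge): HEAD=main@E [dev=A main=E]
After op 6 (commit): HEAD=main@F [dev=A main=F]
After op 7 (checkout): HEAD=dev@A [dev=A main=F]
After op 8 (reset): HEAD=dev@D [dev=D main=F]
After op 9 (checkout): HEAD=main@F [dev=D main=F]
After op 10 (commit): HEAD=main@G [dev=D main=G]
After op 11 (checkout): HEAD=dev@D [dev=D main=G]
After op 12 (merge): HEAD=dev@H [dev=H main=G]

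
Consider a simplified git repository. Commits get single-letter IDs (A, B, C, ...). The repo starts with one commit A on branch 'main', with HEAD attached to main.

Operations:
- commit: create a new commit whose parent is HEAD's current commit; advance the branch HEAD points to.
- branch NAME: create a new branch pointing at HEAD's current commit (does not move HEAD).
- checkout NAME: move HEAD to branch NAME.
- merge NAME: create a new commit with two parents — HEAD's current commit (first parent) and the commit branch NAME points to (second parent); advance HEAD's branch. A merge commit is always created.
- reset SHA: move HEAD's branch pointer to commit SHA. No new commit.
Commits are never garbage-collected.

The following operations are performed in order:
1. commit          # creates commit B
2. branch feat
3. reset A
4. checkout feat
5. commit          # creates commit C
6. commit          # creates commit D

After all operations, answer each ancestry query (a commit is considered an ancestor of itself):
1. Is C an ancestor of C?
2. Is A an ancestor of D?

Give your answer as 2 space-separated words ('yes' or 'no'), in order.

After op 1 (commit): HEAD=main@B [main=B]
After op 2 (branch): HEAD=main@B [feat=B main=B]
After op 3 (reset): HEAD=main@A [feat=B main=A]
After op 4 (checkout): HEAD=feat@B [feat=B main=A]
After op 5 (commit): HEAD=feat@C [feat=C main=A]
After op 6 (commit): HEAD=feat@D [feat=D main=A]
ancestors(C) = {A,B,C}; C in? yes
ancestors(D) = {A,B,C,D}; A in? yes

Answer: yes yes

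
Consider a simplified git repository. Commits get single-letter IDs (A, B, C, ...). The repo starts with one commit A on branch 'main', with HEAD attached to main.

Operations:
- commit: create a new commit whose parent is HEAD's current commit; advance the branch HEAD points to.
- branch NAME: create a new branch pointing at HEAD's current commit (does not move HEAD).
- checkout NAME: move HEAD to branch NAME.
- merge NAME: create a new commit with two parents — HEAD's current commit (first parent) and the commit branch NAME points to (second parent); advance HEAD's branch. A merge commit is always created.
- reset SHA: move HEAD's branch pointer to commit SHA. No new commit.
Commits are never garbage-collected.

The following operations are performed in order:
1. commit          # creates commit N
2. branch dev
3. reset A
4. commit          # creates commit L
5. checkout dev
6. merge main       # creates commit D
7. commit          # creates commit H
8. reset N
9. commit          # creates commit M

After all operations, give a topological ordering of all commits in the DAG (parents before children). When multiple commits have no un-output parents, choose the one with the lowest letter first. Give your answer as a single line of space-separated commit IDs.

After op 1 (commit): HEAD=main@N [main=N]
After op 2 (branch): HEAD=main@N [dev=N main=N]
After op 3 (reset): HEAD=main@A [dev=N main=A]
After op 4 (commit): HEAD=main@L [dev=N main=L]
After op 5 (checkout): HEAD=dev@N [dev=N main=L]
After op 6 (merge): HEAD=dev@D [dev=D main=L]
After op 7 (commit): HEAD=dev@H [dev=H main=L]
After op 8 (reset): HEAD=dev@N [dev=N main=L]
After op 9 (commit): HEAD=dev@M [dev=M main=L]
commit A: parents=[]
commit D: parents=['N', 'L']
commit H: parents=['D']
commit L: parents=['A']
commit M: parents=['N']
commit N: parents=['A']

Answer: A L N D H M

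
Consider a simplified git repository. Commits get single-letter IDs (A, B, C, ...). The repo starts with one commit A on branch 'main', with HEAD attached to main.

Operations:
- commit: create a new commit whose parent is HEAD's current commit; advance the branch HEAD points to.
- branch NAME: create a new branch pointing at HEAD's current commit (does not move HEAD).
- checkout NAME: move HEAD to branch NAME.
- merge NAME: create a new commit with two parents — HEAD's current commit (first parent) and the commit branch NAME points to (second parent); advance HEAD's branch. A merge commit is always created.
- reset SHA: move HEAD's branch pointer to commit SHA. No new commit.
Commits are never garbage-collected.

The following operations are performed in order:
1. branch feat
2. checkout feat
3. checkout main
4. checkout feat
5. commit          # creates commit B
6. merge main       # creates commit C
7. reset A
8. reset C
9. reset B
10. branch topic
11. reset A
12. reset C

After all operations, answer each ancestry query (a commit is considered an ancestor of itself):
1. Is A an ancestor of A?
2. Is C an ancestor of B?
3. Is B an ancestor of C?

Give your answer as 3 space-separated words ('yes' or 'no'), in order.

After op 1 (branch): HEAD=main@A [feat=A main=A]
After op 2 (checkout): HEAD=feat@A [feat=A main=A]
After op 3 (checkout): HEAD=main@A [feat=A main=A]
After op 4 (checkout): HEAD=feat@A [feat=A main=A]
After op 5 (commit): HEAD=feat@B [feat=B main=A]
After op 6 (merge): HEAD=feat@C [feat=C main=A]
After op 7 (reset): HEAD=feat@A [feat=A main=A]
After op 8 (reset): HEAD=feat@C [feat=C main=A]
After op 9 (reset): HEAD=feat@B [feat=B main=A]
After op 10 (branch): HEAD=feat@B [feat=B main=A topic=B]
After op 11 (reset): HEAD=feat@A [feat=A main=A topic=B]
After op 12 (reset): HEAD=feat@C [feat=C main=A topic=B]
ancestors(A) = {A}; A in? yes
ancestors(B) = {A,B}; C in? no
ancestors(C) = {A,B,C}; B in? yes

Answer: yes no yes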